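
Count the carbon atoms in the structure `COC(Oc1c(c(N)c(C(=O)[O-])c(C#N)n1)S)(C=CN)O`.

The symbol for carbon appears 11 times in the SMILES. Lowercase c denotes aromatic carbon and counts toward C.

11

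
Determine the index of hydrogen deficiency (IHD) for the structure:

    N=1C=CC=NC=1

4

Molecular formula from the SMILES: C4H4N2.
DoU = (2C + 2 + N − H − X)/2 = (2·4 + 2 + 2 − 4 − 0)/2 = 8/2 = 4.
(Structurally: 1 ring(s) + 3 π bond(s) = 4.)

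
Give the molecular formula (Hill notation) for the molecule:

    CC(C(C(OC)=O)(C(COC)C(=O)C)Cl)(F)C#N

C11H15ClFNO4

Heavy atoms from the SMILES: 11 C, 1 Cl, 1 F, 1 N, 4 O.
Implicit hydrogens by atom environment:
  5 × C: no H
  4 × C: 3 H each → 12
  4 × O: no H
  1 × C: 2 H
  1 × C: 1 H
  1 × Cl: no H
  1 × F: no H
  1 × N: no H
  Total hydrogens = 15.
Molecular formula: C11H15ClFNO4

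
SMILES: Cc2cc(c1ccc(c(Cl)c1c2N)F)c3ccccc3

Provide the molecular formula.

Heavy atoms from the SMILES: 17 C, 1 Cl, 1 F, 1 N.
Implicit hydrogens by atom environment:
  8 × C (aromatic): 1 H each → 8
  8 × C (aromatic): no H
  1 × C: 3 H
  1 × Cl: no H
  1 × F: no H
  1 × N: 2 H
  Total hydrogens = 13.
Molecular formula: C17H13ClFN

C17H13ClFN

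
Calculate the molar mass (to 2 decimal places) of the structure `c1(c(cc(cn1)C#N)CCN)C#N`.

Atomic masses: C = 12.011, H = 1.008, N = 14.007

Molecular formula: C9H8N4.
M = 9×12.011 + 8×1.008 + 4×14.007 = 172.19 g/mol.

172.19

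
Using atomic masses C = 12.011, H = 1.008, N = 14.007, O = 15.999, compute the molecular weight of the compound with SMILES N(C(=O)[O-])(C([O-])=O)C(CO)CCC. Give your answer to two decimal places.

Molecular formula: [C7H11NO5]2-.
M = 7×12.011 + 11×1.008 + 1×14.007 + 5×15.999 = 189.17 g/mol.

189.17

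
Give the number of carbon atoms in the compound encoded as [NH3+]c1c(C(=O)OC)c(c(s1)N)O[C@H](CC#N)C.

The symbol for carbon appears 10 times in the SMILES. Lowercase c denotes aromatic carbon and counts toward C.

10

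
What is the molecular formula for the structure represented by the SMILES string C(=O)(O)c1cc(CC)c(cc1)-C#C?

C11H10O2

Heavy atoms from the SMILES: 11 C, 2 O.
Implicit hydrogens by atom environment:
  3 × C (aromatic): 1 H each → 3
  3 × C (aromatic): no H
  2 × C: no H
  1 × C: 3 H
  1 × C: 2 H
  1 × C: 1 H
  1 × O: 1 H
  1 × O: no H
  Total hydrogens = 10.
Molecular formula: C11H10O2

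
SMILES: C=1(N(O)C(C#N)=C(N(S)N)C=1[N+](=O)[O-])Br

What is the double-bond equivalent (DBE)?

Molecular formula from the SMILES: C5H4BrN5O3S.
DoU = (2C + 2 + N − H − X)/2 = (2·5 + 2 + 5 − 4 − 1)/2 = 12/2 = 6.
(Structurally: 1 ring(s) + 5 π bond(s) = 6.)

6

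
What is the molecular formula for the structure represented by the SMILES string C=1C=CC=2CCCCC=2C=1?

Heavy atoms from the SMILES: 10 C.
Implicit hydrogens by atom environment:
  4 × C: 2 H each → 8
  4 × C (aromatic): 1 H each → 4
  2 × C (aromatic): no H
  Total hydrogens = 12.
Molecular formula: C10H12

C10H12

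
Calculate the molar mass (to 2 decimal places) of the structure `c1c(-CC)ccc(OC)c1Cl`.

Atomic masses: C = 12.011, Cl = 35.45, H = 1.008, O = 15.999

Molecular formula: C9H11ClO.
M = 9×12.011 + 1×35.45 + 11×1.008 + 1×15.999 = 170.64 g/mol.

170.64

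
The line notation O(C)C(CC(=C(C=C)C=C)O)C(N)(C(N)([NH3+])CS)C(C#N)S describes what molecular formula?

C14H25N4O2S2+

Heavy atoms from the SMILES: 14 C, 4 N, 2 O, 2 S.
Implicit hydrogens by atom environment:
  5 × C: no H
  4 × C: 2 H each → 8
  4 × C: 1 H each → 4
  2 × N: 2 H each → 4
  2 × S: 1 H each → 2
  1 × C: 3 H
  1 × N (charge +1): 3 H
  1 × N: no H
  1 × O: 1 H
  1 × O: no H
  Total hydrogens = 25.
Net charge +1.
Molecular formula: C14H25N4O2S2+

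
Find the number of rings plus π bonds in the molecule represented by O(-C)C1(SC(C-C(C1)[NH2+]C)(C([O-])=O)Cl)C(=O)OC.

3

Molecular formula from the SMILES: C10H16ClNO5S.
DoU = (2C + 2 + N − H − X)/2 = (2·10 + 2 + 1 − 16 − 1)/2 = 6/2 = 3.
(Structurally: 1 ring(s) + 2 π bond(s) = 3.)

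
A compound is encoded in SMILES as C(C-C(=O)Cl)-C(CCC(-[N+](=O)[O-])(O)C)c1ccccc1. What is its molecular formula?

Heavy atoms from the SMILES: 14 C, 1 Cl, 1 N, 4 O.
Implicit hydrogens by atom environment:
  5 × C (aromatic): 1 H each → 5
  4 × C: 2 H each → 8
  2 × C: no H
  2 × O: no H
  1 × C: 3 H
  1 × C: 1 H
  1 × C (aromatic): no H
  1 × Cl: no H
  1 × N (charge +1): no H
  1 × O: 1 H
  1 × O (charge -1): no H
  Total hydrogens = 18.
Molecular formula: C14H18ClNO4

C14H18ClNO4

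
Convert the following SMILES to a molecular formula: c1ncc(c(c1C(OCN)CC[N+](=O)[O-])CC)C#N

C12H16N4O3

Heavy atoms from the SMILES: 12 C, 4 N, 3 O.
Implicit hydrogens by atom environment:
  4 × C: 2 H each → 8
  3 × C (aromatic): no H
  2 × C (aromatic): 1 H each → 2
  2 × O: no H
  1 × C: 3 H
  1 × C: 1 H
  1 × C: no H
  1 × N: 2 H
  1 × N (aromatic): no H
  1 × N (charge +1): no H
  1 × N: no H
  1 × O (charge -1): no H
  Total hydrogens = 16.
Molecular formula: C12H16N4O3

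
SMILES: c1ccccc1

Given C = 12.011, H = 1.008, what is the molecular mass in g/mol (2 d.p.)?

Molecular formula: C6H6.
M = 6×12.011 + 6×1.008 = 78.11 g/mol.

78.11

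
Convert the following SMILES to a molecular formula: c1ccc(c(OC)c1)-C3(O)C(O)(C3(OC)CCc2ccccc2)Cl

C19H21ClO4

Heavy atoms from the SMILES: 19 C, 1 Cl, 4 O.
Implicit hydrogens by atom environment:
  9 × C (aromatic): 1 H each → 9
  3 × C: no H
  3 × C (aromatic): no H
  2 × C: 3 H each → 6
  2 × C: 2 H each → 4
  2 × O: 1 H each → 2
  2 × O: no H
  1 × Cl: no H
  Total hydrogens = 21.
Molecular formula: C19H21ClO4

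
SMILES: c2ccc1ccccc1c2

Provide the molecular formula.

C10H8

Heavy atoms from the SMILES: 10 C.
Implicit hydrogens by atom environment:
  8 × C (aromatic): 1 H each → 8
  2 × C (aromatic): no H
  Total hydrogens = 8.
Molecular formula: C10H8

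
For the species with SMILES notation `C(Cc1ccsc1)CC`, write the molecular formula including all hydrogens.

Heavy atoms from the SMILES: 8 C, 1 S.
Implicit hydrogens by atom environment:
  3 × C: 2 H each → 6
  3 × C (aromatic): 1 H each → 3
  1 × C: 3 H
  1 × C (aromatic): no H
  1 × S (aromatic): no H
  Total hydrogens = 12.
Molecular formula: C8H12S

C8H12S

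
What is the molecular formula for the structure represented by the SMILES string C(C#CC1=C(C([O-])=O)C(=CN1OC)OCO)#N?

Heavy atoms from the SMILES: 10 C, 2 N, 5 O.
Implicit hydrogens by atom environment:
  4 × C: no H
  3 × C (aromatic): no H
  3 × O: no H
  1 × C: 3 H
  1 × C: 2 H
  1 × C (aromatic): 1 H
  1 × N (aromatic): no H
  1 × N: no H
  1 × O: 1 H
  1 × O (charge -1): no H
  Total hydrogens = 7.
Net charge -1.
Molecular formula: C10H7N2O5-

C10H7N2O5-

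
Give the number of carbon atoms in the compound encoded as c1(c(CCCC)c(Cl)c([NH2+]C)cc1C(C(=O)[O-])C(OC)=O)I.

The symbol for carbon appears 15 times in the SMILES. Lowercase c denotes aromatic carbon and counts toward C.

15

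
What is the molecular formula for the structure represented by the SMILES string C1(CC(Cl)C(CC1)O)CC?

C8H15ClO

Heavy atoms from the SMILES: 8 C, 1 Cl, 1 O.
Implicit hydrogens by atom environment:
  4 × C: 2 H each → 8
  3 × C: 1 H each → 3
  1 × C: 3 H
  1 × Cl: no H
  1 × O: 1 H
  Total hydrogens = 15.
Molecular formula: C8H15ClO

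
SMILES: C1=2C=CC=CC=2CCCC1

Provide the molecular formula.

Heavy atoms from the SMILES: 10 C.
Implicit hydrogens by atom environment:
  4 × C: 2 H each → 8
  4 × C (aromatic): 1 H each → 4
  2 × C (aromatic): no H
  Total hydrogens = 12.
Molecular formula: C10H12

C10H12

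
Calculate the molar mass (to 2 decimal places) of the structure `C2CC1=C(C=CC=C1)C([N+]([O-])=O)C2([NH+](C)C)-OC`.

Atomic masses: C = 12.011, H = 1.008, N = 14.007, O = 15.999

251.31

Molecular formula: C13H19N2O3+.
M = 13×12.011 + 19×1.008 + 2×14.007 + 3×15.999 = 251.31 g/mol.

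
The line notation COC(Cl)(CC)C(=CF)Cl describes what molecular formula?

Heavy atoms from the SMILES: 6 C, 2 Cl, 1 F, 1 O.
Implicit hydrogens by atom environment:
  2 × C: 3 H each → 6
  2 × C: no H
  2 × Cl: no H
  1 × C: 2 H
  1 × C: 1 H
  1 × F: no H
  1 × O: no H
  Total hydrogens = 9.
Molecular formula: C6H9Cl2FO

C6H9Cl2FO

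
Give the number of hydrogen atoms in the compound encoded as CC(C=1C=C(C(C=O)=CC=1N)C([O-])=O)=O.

Hydrogens are implicit in SMILES; fill each atom to its normal valence:
  4 × C (aromatic): no H
  3 × O: no H
  2 × C (aromatic): 1 H each → 2
  2 × C: no H
  1 × C: 3 H
  1 × C: 1 H
  1 × N: 2 H
  1 × O (charge -1): no H
  Total hydrogens = 8.

8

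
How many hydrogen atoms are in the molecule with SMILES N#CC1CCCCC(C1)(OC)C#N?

14

Hydrogens are implicit in SMILES; fill each atom to its normal valence:
  5 × C: 2 H each → 10
  3 × C: no H
  2 × N: no H
  1 × C: 3 H
  1 × C: 1 H
  1 × O: no H
  Total hydrogens = 14.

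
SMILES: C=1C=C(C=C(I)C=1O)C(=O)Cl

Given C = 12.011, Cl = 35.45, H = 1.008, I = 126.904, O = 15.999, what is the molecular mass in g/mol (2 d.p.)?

282.46

Molecular formula: C7H4ClIO2.
M = 7×12.011 + 1×35.45 + 4×1.008 + 1×126.904 + 2×15.999 = 282.46 g/mol.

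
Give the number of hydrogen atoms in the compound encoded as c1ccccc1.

6

Hydrogens are implicit in SMILES; fill each atom to its normal valence:
  6 × C (aromatic): 1 H each → 6
  Total hydrogens = 6.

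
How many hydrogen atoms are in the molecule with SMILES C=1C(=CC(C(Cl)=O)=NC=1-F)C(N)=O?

Hydrogens are implicit in SMILES; fill each atom to its normal valence:
  3 × C (aromatic): no H
  2 × C (aromatic): 1 H each → 2
  2 × C: no H
  2 × O: no H
  1 × Cl: no H
  1 × F: no H
  1 × N: 2 H
  1 × N (aromatic): no H
  Total hydrogens = 4.

4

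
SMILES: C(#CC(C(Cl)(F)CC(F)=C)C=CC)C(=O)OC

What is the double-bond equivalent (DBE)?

5

Molecular formula from the SMILES: C12H13ClF2O2.
DoU = (2C + 2 + N − H − X)/2 = (2·12 + 2 + 0 − 13 − 3)/2 = 10/2 = 5.
(Structurally: 0 ring(s) + 5 π bond(s) = 5.)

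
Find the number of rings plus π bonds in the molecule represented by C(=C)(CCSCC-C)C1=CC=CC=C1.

5

Molecular formula from the SMILES: C13H18S.
DoU = (2C + 2 + N − H − X)/2 = (2·13 + 2 + 0 − 18 − 0)/2 = 10/2 = 5.
(Structurally: 1 ring(s) + 4 π bond(s) = 5.)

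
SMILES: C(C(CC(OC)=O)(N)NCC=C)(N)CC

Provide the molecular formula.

Heavy atoms from the SMILES: 10 C, 3 N, 2 O.
Implicit hydrogens by atom environment:
  4 × C: 2 H each → 8
  2 × C: 3 H each → 6
  2 × C: 1 H each → 2
  2 × C: no H
  2 × N: 2 H each → 4
  2 × O: no H
  1 × N: 1 H
  Total hydrogens = 21.
Molecular formula: C10H21N3O2

C10H21N3O2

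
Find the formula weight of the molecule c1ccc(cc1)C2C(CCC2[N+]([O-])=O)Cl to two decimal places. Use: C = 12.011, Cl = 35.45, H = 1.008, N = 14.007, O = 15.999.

225.67

Molecular formula: C11H12ClNO2.
M = 11×12.011 + 1×35.45 + 12×1.008 + 1×14.007 + 2×15.999 = 225.67 g/mol.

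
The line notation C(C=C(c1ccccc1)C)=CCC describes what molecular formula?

C13H16

Heavy atoms from the SMILES: 13 C.
Implicit hydrogens by atom environment:
  5 × C (aromatic): 1 H each → 5
  3 × C: 1 H each → 3
  2 × C: 3 H each → 6
  1 × C: 2 H
  1 × C: no H
  1 × C (aromatic): no H
  Total hydrogens = 16.
Molecular formula: C13H16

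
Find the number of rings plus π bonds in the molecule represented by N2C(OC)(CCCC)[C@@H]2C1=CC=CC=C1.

5

Molecular formula from the SMILES: C13H19NO.
DoU = (2C + 2 + N − H − X)/2 = (2·13 + 2 + 1 − 19 − 0)/2 = 10/2 = 5.
(Structurally: 2 ring(s) + 3 π bond(s) = 5.)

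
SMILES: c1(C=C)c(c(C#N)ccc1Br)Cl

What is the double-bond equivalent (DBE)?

7

Molecular formula from the SMILES: C9H5BrClN.
DoU = (2C + 2 + N − H − X)/2 = (2·9 + 2 + 1 − 5 − 2)/2 = 14/2 = 7.
(Structurally: 1 ring(s) + 6 π bond(s) = 7.)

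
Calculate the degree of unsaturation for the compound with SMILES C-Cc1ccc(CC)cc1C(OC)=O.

5

Molecular formula from the SMILES: C12H16O2.
DoU = (2C + 2 + N − H − X)/2 = (2·12 + 2 + 0 − 16 − 0)/2 = 10/2 = 5.
(Structurally: 1 ring(s) + 4 π bond(s) = 5.)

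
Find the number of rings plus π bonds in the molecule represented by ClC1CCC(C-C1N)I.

1

Molecular formula from the SMILES: C6H11ClIN.
DoU = (2C + 2 + N − H − X)/2 = (2·6 + 2 + 1 − 11 − 2)/2 = 2/2 = 1.
(Structurally: 1 ring(s) + 0 π bond(s) = 1.)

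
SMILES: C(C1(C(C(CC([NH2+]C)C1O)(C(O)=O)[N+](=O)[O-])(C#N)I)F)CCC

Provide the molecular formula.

C13H20FIN3O5+

Heavy atoms from the SMILES: 13 C, 1 F, 1 I, 3 N, 5 O.
Implicit hydrogens by atom environment:
  5 × C: no H
  4 × C: 2 H each → 8
  2 × C: 3 H each → 6
  2 × C: 1 H each → 2
  2 × O: 1 H each → 2
  2 × O: no H
  1 × F: no H
  1 × I: no H
  1 × N (charge +1): 2 H
  1 × N (charge +1): no H
  1 × N: no H
  1 × O (charge -1): no H
  Total hydrogens = 20.
Net charge +1.
Molecular formula: C13H20FIN3O5+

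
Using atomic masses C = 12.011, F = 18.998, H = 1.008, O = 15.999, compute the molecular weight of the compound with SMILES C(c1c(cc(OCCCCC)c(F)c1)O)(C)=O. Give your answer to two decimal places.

240.27

Molecular formula: C13H17FO3.
M = 13×12.011 + 1×18.998 + 17×1.008 + 3×15.999 = 240.27 g/mol.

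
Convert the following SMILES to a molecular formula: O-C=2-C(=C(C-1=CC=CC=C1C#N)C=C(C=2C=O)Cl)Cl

Heavy atoms from the SMILES: 14 C, 2 Cl, 1 N, 2 O.
Implicit hydrogens by atom environment:
  7 × C (aromatic): no H
  5 × C (aromatic): 1 H each → 5
  2 × Cl: no H
  1 × C: 1 H
  1 × C: no H
  1 × N: no H
  1 × O: 1 H
  1 × O: no H
  Total hydrogens = 7.
Molecular formula: C14H7Cl2NO2

C14H7Cl2NO2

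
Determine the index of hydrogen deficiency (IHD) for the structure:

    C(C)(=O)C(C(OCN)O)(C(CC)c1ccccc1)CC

Molecular formula from the SMILES: C16H25NO3.
DoU = (2C + 2 + N − H − X)/2 = (2·16 + 2 + 1 − 25 − 0)/2 = 10/2 = 5.
(Structurally: 1 ring(s) + 4 π bond(s) = 5.)

5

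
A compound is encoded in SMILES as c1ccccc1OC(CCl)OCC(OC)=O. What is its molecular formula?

C11H13ClO4

Heavy atoms from the SMILES: 11 C, 1 Cl, 4 O.
Implicit hydrogens by atom environment:
  5 × C (aromatic): 1 H each → 5
  4 × O: no H
  2 × C: 2 H each → 4
  1 × C: 3 H
  1 × C: 1 H
  1 × C: no H
  1 × C (aromatic): no H
  1 × Cl: no H
  Total hydrogens = 13.
Molecular formula: C11H13ClO4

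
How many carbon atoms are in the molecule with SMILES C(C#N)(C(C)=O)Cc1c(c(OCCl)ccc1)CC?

14

The symbol for carbon appears 14 times in the SMILES. Lowercase c denotes aromatic carbon and counts toward C.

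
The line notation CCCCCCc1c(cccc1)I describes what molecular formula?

C12H17I

Heavy atoms from the SMILES: 12 C, 1 I.
Implicit hydrogens by atom environment:
  5 × C: 2 H each → 10
  4 × C (aromatic): 1 H each → 4
  2 × C (aromatic): no H
  1 × C: 3 H
  1 × I: no H
  Total hydrogens = 17.
Molecular formula: C12H17I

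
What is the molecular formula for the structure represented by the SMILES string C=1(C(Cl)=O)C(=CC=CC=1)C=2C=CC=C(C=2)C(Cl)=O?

Heavy atoms from the SMILES: 14 C, 2 Cl, 2 O.
Implicit hydrogens by atom environment:
  8 × C (aromatic): 1 H each → 8
  4 × C (aromatic): no H
  2 × C: no H
  2 × Cl: no H
  2 × O: no H
  Total hydrogens = 8.
Molecular formula: C14H8Cl2O2

C14H8Cl2O2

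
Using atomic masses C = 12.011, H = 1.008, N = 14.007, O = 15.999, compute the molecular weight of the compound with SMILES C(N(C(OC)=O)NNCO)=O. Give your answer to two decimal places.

Molecular formula: C4H9N3O4.
M = 4×12.011 + 9×1.008 + 3×14.007 + 4×15.999 = 163.13 g/mol.

163.13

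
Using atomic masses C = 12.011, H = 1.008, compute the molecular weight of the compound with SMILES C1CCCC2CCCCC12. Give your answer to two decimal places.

Molecular formula: C10H18.
M = 10×12.011 + 18×1.008 = 138.25 g/mol.

138.25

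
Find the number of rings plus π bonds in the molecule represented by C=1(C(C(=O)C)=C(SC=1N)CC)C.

Molecular formula from the SMILES: C9H13NOS.
DoU = (2C + 2 + N − H − X)/2 = (2·9 + 2 + 1 − 13 − 0)/2 = 8/2 = 4.
(Structurally: 1 ring(s) + 3 π bond(s) = 4.)

4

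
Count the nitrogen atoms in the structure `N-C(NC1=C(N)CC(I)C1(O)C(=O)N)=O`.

The symbol for nitrogen appears 4 times in the SMILES.

4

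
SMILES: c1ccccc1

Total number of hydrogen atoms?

6

Hydrogens are implicit in SMILES; fill each atom to its normal valence:
  6 × C (aromatic): 1 H each → 6
  Total hydrogens = 6.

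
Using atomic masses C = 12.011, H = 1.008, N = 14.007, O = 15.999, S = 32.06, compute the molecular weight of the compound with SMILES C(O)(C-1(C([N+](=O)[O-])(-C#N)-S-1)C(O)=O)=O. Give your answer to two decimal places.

Molecular formula: C5H2N2O6S.
M = 5×12.011 + 2×1.008 + 2×14.007 + 6×15.999 + 1×32.06 = 218.14 g/mol.

218.14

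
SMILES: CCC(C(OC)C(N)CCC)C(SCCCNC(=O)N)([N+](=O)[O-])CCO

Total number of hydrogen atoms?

34

Hydrogens are implicit in SMILES; fill each atom to its normal valence:
  8 × C: 2 H each → 16
  3 × C: 3 H each → 9
  3 × C: 1 H each → 3
  3 × O: no H
  2 × C: no H
  2 × N: 2 H each → 4
  1 × N: 1 H
  1 × N (charge +1): no H
  1 × O: 1 H
  1 × O (charge -1): no H
  1 × S: no H
  Total hydrogens = 34.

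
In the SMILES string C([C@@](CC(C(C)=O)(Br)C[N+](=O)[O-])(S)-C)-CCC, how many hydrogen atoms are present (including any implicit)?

20

Hydrogens are implicit in SMILES; fill each atom to its normal valence:
  5 × C: 2 H each → 10
  3 × C: 3 H each → 9
  3 × C: no H
  2 × O: no H
  1 × Br: no H
  1 × N (charge +1): no H
  1 × O (charge -1): no H
  1 × S: 1 H
  Total hydrogens = 20.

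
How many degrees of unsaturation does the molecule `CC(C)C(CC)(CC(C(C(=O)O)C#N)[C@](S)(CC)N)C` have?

3

Molecular formula from the SMILES: C15H28N2O2S.
DoU = (2C + 2 + N − H − X)/2 = (2·15 + 2 + 2 − 28 − 0)/2 = 6/2 = 3.
(Structurally: 0 ring(s) + 3 π bond(s) = 3.)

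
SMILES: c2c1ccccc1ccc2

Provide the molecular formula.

Heavy atoms from the SMILES: 10 C.
Implicit hydrogens by atom environment:
  8 × C (aromatic): 1 H each → 8
  2 × C (aromatic): no H
  Total hydrogens = 8.
Molecular formula: C10H8

C10H8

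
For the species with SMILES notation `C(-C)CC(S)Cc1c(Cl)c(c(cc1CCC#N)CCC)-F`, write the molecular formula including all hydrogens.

C17H23ClFNS

Heavy atoms from the SMILES: 17 C, 1 Cl, 1 F, 1 N, 1 S.
Implicit hydrogens by atom environment:
  7 × C: 2 H each → 14
  5 × C (aromatic): no H
  2 × C: 3 H each → 6
  1 × C (aromatic): 1 H
  1 × C: 1 H
  1 × C: no H
  1 × Cl: no H
  1 × F: no H
  1 × N: no H
  1 × S: 1 H
  Total hydrogens = 23.
Molecular formula: C17H23ClFNS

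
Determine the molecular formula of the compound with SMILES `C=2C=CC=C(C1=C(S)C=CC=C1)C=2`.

Heavy atoms from the SMILES: 12 C, 1 S.
Implicit hydrogens by atom environment:
  9 × C (aromatic): 1 H each → 9
  3 × C (aromatic): no H
  1 × S: 1 H
  Total hydrogens = 10.
Molecular formula: C12H10S

C12H10S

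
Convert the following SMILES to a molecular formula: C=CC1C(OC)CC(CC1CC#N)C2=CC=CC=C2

C17H21NO

Heavy atoms from the SMILES: 17 C, 1 N, 1 O.
Implicit hydrogens by atom environment:
  5 × C: 1 H each → 5
  5 × C (aromatic): 1 H each → 5
  4 × C: 2 H each → 8
  1 × C: 3 H
  1 × C: no H
  1 × C (aromatic): no H
  1 × N: no H
  1 × O: no H
  Total hydrogens = 21.
Molecular formula: C17H21NO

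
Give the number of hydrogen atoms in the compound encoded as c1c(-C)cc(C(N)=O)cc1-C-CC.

Hydrogens are implicit in SMILES; fill each atom to its normal valence:
  3 × C (aromatic): 1 H each → 3
  3 × C (aromatic): no H
  2 × C: 3 H each → 6
  2 × C: 2 H each → 4
  1 × C: no H
  1 × N: 2 H
  1 × O: no H
  Total hydrogens = 15.

15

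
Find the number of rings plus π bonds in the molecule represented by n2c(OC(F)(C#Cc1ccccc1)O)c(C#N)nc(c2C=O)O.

Molecular formula from the SMILES: C15H8FN3O4.
DoU = (2C + 2 + N − H − X)/2 = (2·15 + 2 + 3 − 8 − 1)/2 = 26/2 = 13.
(Structurally: 2 ring(s) + 11 π bond(s) = 13.)

13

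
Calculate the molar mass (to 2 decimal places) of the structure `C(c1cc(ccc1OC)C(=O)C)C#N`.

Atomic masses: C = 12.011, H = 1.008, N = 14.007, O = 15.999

189.21

Molecular formula: C11H11NO2.
M = 11×12.011 + 11×1.008 + 1×14.007 + 2×15.999 = 189.21 g/mol.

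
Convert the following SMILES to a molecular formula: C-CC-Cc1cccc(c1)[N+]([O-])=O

Heavy atoms from the SMILES: 10 C, 1 N, 2 O.
Implicit hydrogens by atom environment:
  4 × C (aromatic): 1 H each → 4
  3 × C: 2 H each → 6
  2 × C (aromatic): no H
  1 × C: 3 H
  1 × N (charge +1): no H
  1 × O: no H
  1 × O (charge -1): no H
  Total hydrogens = 13.
Molecular formula: C10H13NO2

C10H13NO2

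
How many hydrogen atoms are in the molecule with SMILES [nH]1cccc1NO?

Hydrogens are implicit in SMILES; fill each atom to its normal valence:
  3 × C (aromatic): 1 H each → 3
  1 × C (aromatic): no H
  1 × N (aromatic): 1 H
  1 × N: 1 H
  1 × O: 1 H
  Total hydrogens = 6.

6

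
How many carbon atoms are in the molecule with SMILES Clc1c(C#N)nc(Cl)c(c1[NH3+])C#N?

The symbol for carbon appears 7 times in the SMILES. Lowercase c denotes aromatic carbon and counts toward C.

7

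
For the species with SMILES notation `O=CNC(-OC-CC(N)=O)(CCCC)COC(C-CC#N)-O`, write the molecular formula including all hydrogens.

C14H25N3O5

Heavy atoms from the SMILES: 14 C, 3 N, 5 O.
Implicit hydrogens by atom environment:
  8 × C: 2 H each → 16
  4 × O: no H
  3 × C: no H
  2 × C: 1 H each → 2
  1 × C: 3 H
  1 × N: 2 H
  1 × N: 1 H
  1 × N: no H
  1 × O: 1 H
  Total hydrogens = 25.
Molecular formula: C14H25N3O5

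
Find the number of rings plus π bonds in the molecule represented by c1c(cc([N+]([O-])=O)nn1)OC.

5

Molecular formula from the SMILES: C5H5N3O3.
DoU = (2C + 2 + N − H − X)/2 = (2·5 + 2 + 3 − 5 − 0)/2 = 10/2 = 5.
(Structurally: 1 ring(s) + 4 π bond(s) = 5.)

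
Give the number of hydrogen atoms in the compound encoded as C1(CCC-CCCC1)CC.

20

Hydrogens are implicit in SMILES; fill each atom to its normal valence:
  8 × C: 2 H each → 16
  1 × C: 3 H
  1 × C: 1 H
  Total hydrogens = 20.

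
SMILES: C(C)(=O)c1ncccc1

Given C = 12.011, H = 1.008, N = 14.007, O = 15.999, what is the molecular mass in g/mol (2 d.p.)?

121.14

Molecular formula: C7H7NO.
M = 7×12.011 + 7×1.008 + 1×14.007 + 1×15.999 = 121.14 g/mol.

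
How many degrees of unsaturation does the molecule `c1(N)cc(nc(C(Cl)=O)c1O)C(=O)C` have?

6

Molecular formula from the SMILES: C8H7ClN2O3.
DoU = (2C + 2 + N − H − X)/2 = (2·8 + 2 + 2 − 7 − 1)/2 = 12/2 = 6.
(Structurally: 1 ring(s) + 5 π bond(s) = 6.)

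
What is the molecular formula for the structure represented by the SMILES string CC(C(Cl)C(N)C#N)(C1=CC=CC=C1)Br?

Heavy atoms from the SMILES: 1 Br, 11 C, 1 Cl, 2 N.
Implicit hydrogens by atom environment:
  5 × C (aromatic): 1 H each → 5
  2 × C: 1 H each → 2
  2 × C: no H
  1 × Br: no H
  1 × C: 3 H
  1 × C (aromatic): no H
  1 × Cl: no H
  1 × N: 2 H
  1 × N: no H
  Total hydrogens = 12.
Molecular formula: C11H12BrClN2

C11H12BrClN2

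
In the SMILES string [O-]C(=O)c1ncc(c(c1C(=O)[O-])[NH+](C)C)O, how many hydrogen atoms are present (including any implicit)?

Hydrogens are implicit in SMILES; fill each atom to its normal valence:
  4 × C (aromatic): no H
  2 × C: 3 H each → 6
  2 × C: no H
  2 × O: no H
  2 × O (charge -1): no H
  1 × C (aromatic): 1 H
  1 × N (charge +1): 1 H
  1 × N (aromatic): no H
  1 × O: 1 H
  Total hydrogens = 9.

9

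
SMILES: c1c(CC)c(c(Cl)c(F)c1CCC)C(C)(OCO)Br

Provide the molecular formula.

C14H19BrClFO2

Heavy atoms from the SMILES: 1 Br, 14 C, 1 Cl, 1 F, 2 O.
Implicit hydrogens by atom environment:
  5 × C (aromatic): no H
  4 × C: 2 H each → 8
  3 × C: 3 H each → 9
  1 × Br: no H
  1 × C (aromatic): 1 H
  1 × C: no H
  1 × Cl: no H
  1 × F: no H
  1 × O: 1 H
  1 × O: no H
  Total hydrogens = 19.
Molecular formula: C14H19BrClFO2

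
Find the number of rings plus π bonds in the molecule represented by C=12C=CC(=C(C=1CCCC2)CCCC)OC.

Molecular formula from the SMILES: C15H22O.
DoU = (2C + 2 + N − H − X)/2 = (2·15 + 2 + 0 − 22 − 0)/2 = 10/2 = 5.
(Structurally: 2 ring(s) + 3 π bond(s) = 5.)

5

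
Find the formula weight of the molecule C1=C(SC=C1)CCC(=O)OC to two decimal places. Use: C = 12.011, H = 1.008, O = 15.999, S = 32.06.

170.23

Molecular formula: C8H10O2S.
M = 8×12.011 + 10×1.008 + 2×15.999 + 1×32.06 = 170.23 g/mol.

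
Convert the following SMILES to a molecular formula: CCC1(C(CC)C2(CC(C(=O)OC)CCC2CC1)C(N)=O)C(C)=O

Heavy atoms from the SMILES: 19 C, 1 N, 4 O.
Implicit hydrogens by atom environment:
  7 × C: 2 H each → 14
  5 × C: no H
  4 × C: 3 H each → 12
  4 × O: no H
  3 × C: 1 H each → 3
  1 × N: 2 H
  Total hydrogens = 31.
Molecular formula: C19H31NO4

C19H31NO4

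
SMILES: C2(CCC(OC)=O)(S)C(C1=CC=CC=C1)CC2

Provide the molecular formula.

C14H18O2S

Heavy atoms from the SMILES: 14 C, 2 O, 1 S.
Implicit hydrogens by atom environment:
  5 × C (aromatic): 1 H each → 5
  4 × C: 2 H each → 8
  2 × C: no H
  2 × O: no H
  1 × C: 3 H
  1 × C: 1 H
  1 × C (aromatic): no H
  1 × S: 1 H
  Total hydrogens = 18.
Molecular formula: C14H18O2S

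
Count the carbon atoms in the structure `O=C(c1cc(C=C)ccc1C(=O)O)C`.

11

The symbol for carbon appears 11 times in the SMILES. Lowercase c denotes aromatic carbon and counts toward C.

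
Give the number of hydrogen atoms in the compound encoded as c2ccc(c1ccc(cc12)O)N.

9

Hydrogens are implicit in SMILES; fill each atom to its normal valence:
  6 × C (aromatic): 1 H each → 6
  4 × C (aromatic): no H
  1 × N: 2 H
  1 × O: 1 H
  Total hydrogens = 9.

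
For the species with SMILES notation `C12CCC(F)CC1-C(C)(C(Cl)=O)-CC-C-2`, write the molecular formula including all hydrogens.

Heavy atoms from the SMILES: 12 C, 1 Cl, 1 F, 1 O.
Implicit hydrogens by atom environment:
  6 × C: 2 H each → 12
  3 × C: 1 H each → 3
  2 × C: no H
  1 × C: 3 H
  1 × Cl: no H
  1 × F: no H
  1 × O: no H
  Total hydrogens = 18.
Molecular formula: C12H18ClFO

C12H18ClFO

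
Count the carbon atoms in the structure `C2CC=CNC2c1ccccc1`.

The symbol for carbon appears 11 times in the SMILES. Lowercase c denotes aromatic carbon and counts toward C.

11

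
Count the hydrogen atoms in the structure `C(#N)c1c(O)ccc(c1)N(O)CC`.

Hydrogens are implicit in SMILES; fill each atom to its normal valence:
  3 × C (aromatic): 1 H each → 3
  3 × C (aromatic): no H
  2 × N: no H
  2 × O: 1 H each → 2
  1 × C: 3 H
  1 × C: 2 H
  1 × C: no H
  Total hydrogens = 10.

10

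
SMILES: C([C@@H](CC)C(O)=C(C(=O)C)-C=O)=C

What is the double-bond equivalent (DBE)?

Molecular formula from the SMILES: C10H14O3.
DoU = (2C + 2 + N − H − X)/2 = (2·10 + 2 + 0 − 14 − 0)/2 = 8/2 = 4.
(Structurally: 0 ring(s) + 4 π bond(s) = 4.)

4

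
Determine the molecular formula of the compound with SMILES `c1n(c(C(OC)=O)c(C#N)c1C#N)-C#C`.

C10H5N3O2

Heavy atoms from the SMILES: 10 C, 3 N, 2 O.
Implicit hydrogens by atom environment:
  4 × C: no H
  3 × C (aromatic): no H
  2 × N: no H
  2 × O: no H
  1 × C: 3 H
  1 × C (aromatic): 1 H
  1 × C: 1 H
  1 × N (aromatic): no H
  Total hydrogens = 5.
Molecular formula: C10H5N3O2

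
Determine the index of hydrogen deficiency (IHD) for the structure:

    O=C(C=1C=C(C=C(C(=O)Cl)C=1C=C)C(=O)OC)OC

8

Molecular formula from the SMILES: C13H11ClO5.
DoU = (2C + 2 + N − H − X)/2 = (2·13 + 2 + 0 − 11 − 1)/2 = 16/2 = 8.
(Structurally: 1 ring(s) + 7 π bond(s) = 8.)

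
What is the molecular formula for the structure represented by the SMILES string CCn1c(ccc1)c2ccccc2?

C12H13N

Heavy atoms from the SMILES: 12 C, 1 N.
Implicit hydrogens by atom environment:
  8 × C (aromatic): 1 H each → 8
  2 × C (aromatic): no H
  1 × C: 3 H
  1 × C: 2 H
  1 × N (aromatic): no H
  Total hydrogens = 13.
Molecular formula: C12H13N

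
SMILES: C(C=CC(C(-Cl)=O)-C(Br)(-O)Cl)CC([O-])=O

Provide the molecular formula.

C8H8BrCl2O4-

Heavy atoms from the SMILES: 1 Br, 8 C, 2 Cl, 4 O.
Implicit hydrogens by atom environment:
  3 × C: 1 H each → 3
  3 × C: no H
  2 × C: 2 H each → 4
  2 × Cl: no H
  2 × O: no H
  1 × Br: no H
  1 × O: 1 H
  1 × O (charge -1): no H
  Total hydrogens = 8.
Net charge -1.
Molecular formula: C8H8BrCl2O4-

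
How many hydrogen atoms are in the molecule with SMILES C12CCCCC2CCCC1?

18

Hydrogens are implicit in SMILES; fill each atom to its normal valence:
  8 × C: 2 H each → 16
  2 × C: 1 H each → 2
  Total hydrogens = 18.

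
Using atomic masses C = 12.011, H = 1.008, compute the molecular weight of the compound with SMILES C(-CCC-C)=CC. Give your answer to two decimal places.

Molecular formula: C7H14.
M = 7×12.011 + 14×1.008 = 98.19 g/mol.

98.19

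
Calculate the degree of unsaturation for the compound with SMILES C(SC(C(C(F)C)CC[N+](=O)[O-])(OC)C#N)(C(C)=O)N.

Molecular formula from the SMILES: C11H18FN3O4S.
DoU = (2C + 2 + N − H − X)/2 = (2·11 + 2 + 3 − 18 − 1)/2 = 8/2 = 4.
(Structurally: 0 ring(s) + 4 π bond(s) = 4.)

4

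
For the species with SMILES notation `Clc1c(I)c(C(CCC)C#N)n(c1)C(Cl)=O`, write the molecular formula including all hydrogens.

C10H9Cl2IN2O

Heavy atoms from the SMILES: 10 C, 2 Cl, 1 I, 2 N, 1 O.
Implicit hydrogens by atom environment:
  3 × C (aromatic): no H
  2 × C: 2 H each → 4
  2 × C: no H
  2 × Cl: no H
  1 × C: 3 H
  1 × C (aromatic): 1 H
  1 × C: 1 H
  1 × I: no H
  1 × N (aromatic): no H
  1 × N: no H
  1 × O: no H
  Total hydrogens = 9.
Molecular formula: C10H9Cl2IN2O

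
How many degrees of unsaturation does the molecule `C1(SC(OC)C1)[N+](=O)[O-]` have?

Molecular formula from the SMILES: C4H7NO3S.
DoU = (2C + 2 + N − H − X)/2 = (2·4 + 2 + 1 − 7 − 0)/2 = 4/2 = 2.
(Structurally: 1 ring(s) + 1 π bond(s) = 2.)

2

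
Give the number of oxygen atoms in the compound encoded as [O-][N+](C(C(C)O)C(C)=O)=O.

4

The symbol for oxygen appears 4 times in the SMILES.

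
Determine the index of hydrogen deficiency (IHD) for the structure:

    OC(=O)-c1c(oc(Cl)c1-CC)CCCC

Molecular formula from the SMILES: C11H15ClO3.
DoU = (2C + 2 + N − H − X)/2 = (2·11 + 2 + 0 − 15 − 1)/2 = 8/2 = 4.
(Structurally: 1 ring(s) + 3 π bond(s) = 4.)

4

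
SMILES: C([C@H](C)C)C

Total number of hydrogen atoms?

Hydrogens are implicit in SMILES; fill each atom to its normal valence:
  3 × C: 3 H each → 9
  1 × C: 2 H
  1 × C: 1 H
  Total hydrogens = 12.

12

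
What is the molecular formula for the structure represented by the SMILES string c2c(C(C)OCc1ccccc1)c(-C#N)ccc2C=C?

C18H17NO

Heavy atoms from the SMILES: 18 C, 1 N, 1 O.
Implicit hydrogens by atom environment:
  8 × C (aromatic): 1 H each → 8
  4 × C (aromatic): no H
  2 × C: 2 H each → 4
  2 × C: 1 H each → 2
  1 × C: 3 H
  1 × C: no H
  1 × N: no H
  1 × O: no H
  Total hydrogens = 17.
Molecular formula: C18H17NO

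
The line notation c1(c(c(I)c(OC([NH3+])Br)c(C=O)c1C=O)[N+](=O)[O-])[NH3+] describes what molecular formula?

[C9H9BrIN3O5]2+

Heavy atoms from the SMILES: 1 Br, 9 C, 1 I, 3 N, 5 O.
Implicit hydrogens by atom environment:
  6 × C (aromatic): no H
  4 × O: no H
  3 × C: 1 H each → 3
  2 × N (charge +1): 3 H each → 6
  1 × Br: no H
  1 × I: no H
  1 × N (charge +1): no H
  1 × O (charge -1): no H
  Total hydrogens = 9.
Net charge +2.
Molecular formula: [C9H9BrIN3O5]2+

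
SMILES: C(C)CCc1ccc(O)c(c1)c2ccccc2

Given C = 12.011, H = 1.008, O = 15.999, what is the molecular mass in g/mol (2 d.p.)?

226.32

Molecular formula: C16H18O.
M = 16×12.011 + 18×1.008 + 1×15.999 = 226.32 g/mol.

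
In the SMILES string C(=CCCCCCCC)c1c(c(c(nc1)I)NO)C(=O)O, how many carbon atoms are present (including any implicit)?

15

The symbol for carbon appears 15 times in the SMILES. Lowercase c denotes aromatic carbon and counts toward C.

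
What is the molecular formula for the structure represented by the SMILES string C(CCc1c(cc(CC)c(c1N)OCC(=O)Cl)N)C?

Heavy atoms from the SMILES: 14 C, 1 Cl, 2 N, 2 O.
Implicit hydrogens by atom environment:
  5 × C: 2 H each → 10
  5 × C (aromatic): no H
  2 × C: 3 H each → 6
  2 × N: 2 H each → 4
  2 × O: no H
  1 × C (aromatic): 1 H
  1 × C: no H
  1 × Cl: no H
  Total hydrogens = 21.
Molecular formula: C14H21ClN2O2

C14H21ClN2O2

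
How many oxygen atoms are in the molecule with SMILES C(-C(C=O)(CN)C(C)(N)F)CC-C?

The symbol for oxygen appears 1 time in the SMILES.

1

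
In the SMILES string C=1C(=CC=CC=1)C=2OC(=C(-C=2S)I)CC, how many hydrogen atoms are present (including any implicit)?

Hydrogens are implicit in SMILES; fill each atom to its normal valence:
  5 × C (aromatic): 1 H each → 5
  5 × C (aromatic): no H
  1 × C: 3 H
  1 × C: 2 H
  1 × I: no H
  1 × O (aromatic): no H
  1 × S: 1 H
  Total hydrogens = 11.

11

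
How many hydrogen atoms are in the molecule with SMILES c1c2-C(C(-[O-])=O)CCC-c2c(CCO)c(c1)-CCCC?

23

Hydrogens are implicit in SMILES; fill each atom to its normal valence:
  8 × C: 2 H each → 16
  4 × C (aromatic): no H
  2 × C (aromatic): 1 H each → 2
  1 × C: 3 H
  1 × C: 1 H
  1 × C: no H
  1 × O: 1 H
  1 × O: no H
  1 × O (charge -1): no H
  Total hydrogens = 23.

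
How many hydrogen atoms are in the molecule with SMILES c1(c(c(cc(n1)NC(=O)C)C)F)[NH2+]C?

Hydrogens are implicit in SMILES; fill each atom to its normal valence:
  4 × C (aromatic): no H
  3 × C: 3 H each → 9
  1 × C (aromatic): 1 H
  1 × C: no H
  1 × F: no H
  1 × N (charge +1): 2 H
  1 × N: 1 H
  1 × N (aromatic): no H
  1 × O: no H
  Total hydrogens = 13.

13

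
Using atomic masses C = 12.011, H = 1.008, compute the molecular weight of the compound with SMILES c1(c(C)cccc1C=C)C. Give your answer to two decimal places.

132.21

Molecular formula: C10H12.
M = 10×12.011 + 12×1.008 = 132.21 g/mol.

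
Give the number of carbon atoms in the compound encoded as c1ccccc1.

The symbol for carbon appears 6 times in the SMILES. Lowercase c denotes aromatic carbon and counts toward C.

6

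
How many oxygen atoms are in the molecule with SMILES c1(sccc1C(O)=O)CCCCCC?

The symbol for oxygen appears 2 times in the SMILES.

2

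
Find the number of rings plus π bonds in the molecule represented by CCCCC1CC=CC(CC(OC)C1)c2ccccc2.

Molecular formula from the SMILES: C19H28O.
DoU = (2C + 2 + N − H − X)/2 = (2·19 + 2 + 0 − 28 − 0)/2 = 12/2 = 6.
(Structurally: 2 ring(s) + 4 π bond(s) = 6.)

6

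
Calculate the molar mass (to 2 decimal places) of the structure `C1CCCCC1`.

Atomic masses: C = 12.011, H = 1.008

Molecular formula: C6H12.
M = 6×12.011 + 12×1.008 = 84.16 g/mol.

84.16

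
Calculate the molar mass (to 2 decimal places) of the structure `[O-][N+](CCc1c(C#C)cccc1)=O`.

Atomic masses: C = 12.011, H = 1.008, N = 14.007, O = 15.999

Molecular formula: C10H9NO2.
M = 10×12.011 + 9×1.008 + 1×14.007 + 2×15.999 = 175.19 g/mol.

175.19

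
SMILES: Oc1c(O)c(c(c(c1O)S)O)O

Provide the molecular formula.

Heavy atoms from the SMILES: 6 C, 5 O, 1 S.
Implicit hydrogens by atom environment:
  6 × C (aromatic): no H
  5 × O: 1 H each → 5
  1 × S: 1 H
  Total hydrogens = 6.
Molecular formula: C6H6O5S

C6H6O5S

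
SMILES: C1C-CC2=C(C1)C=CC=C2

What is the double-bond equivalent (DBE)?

5

Molecular formula from the SMILES: C10H12.
DoU = (2C + 2 + N − H − X)/2 = (2·10 + 2 + 0 − 12 − 0)/2 = 10/2 = 5.
(Structurally: 2 ring(s) + 3 π bond(s) = 5.)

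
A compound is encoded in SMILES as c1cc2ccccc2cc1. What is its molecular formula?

Heavy atoms from the SMILES: 10 C.
Implicit hydrogens by atom environment:
  8 × C (aromatic): 1 H each → 8
  2 × C (aromatic): no H
  Total hydrogens = 8.
Molecular formula: C10H8

C10H8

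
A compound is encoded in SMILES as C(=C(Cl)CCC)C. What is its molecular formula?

C6H11Cl

Heavy atoms from the SMILES: 6 C, 1 Cl.
Implicit hydrogens by atom environment:
  2 × C: 3 H each → 6
  2 × C: 2 H each → 4
  1 × C: 1 H
  1 × C: no H
  1 × Cl: no H
  Total hydrogens = 11.
Molecular formula: C6H11Cl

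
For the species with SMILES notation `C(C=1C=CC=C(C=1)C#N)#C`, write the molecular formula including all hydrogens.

C9H5N

Heavy atoms from the SMILES: 9 C, 1 N.
Implicit hydrogens by atom environment:
  4 × C (aromatic): 1 H each → 4
  2 × C (aromatic): no H
  2 × C: no H
  1 × C: 1 H
  1 × N: no H
  Total hydrogens = 5.
Molecular formula: C9H5N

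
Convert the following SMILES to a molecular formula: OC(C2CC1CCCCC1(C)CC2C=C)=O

C14H22O2

Heavy atoms from the SMILES: 14 C, 2 O.
Implicit hydrogens by atom environment:
  7 × C: 2 H each → 14
  4 × C: 1 H each → 4
  2 × C: no H
  1 × C: 3 H
  1 × O: 1 H
  1 × O: no H
  Total hydrogens = 22.
Molecular formula: C14H22O2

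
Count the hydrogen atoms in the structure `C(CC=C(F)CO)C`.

11

Hydrogens are implicit in SMILES; fill each atom to its normal valence:
  3 × C: 2 H each → 6
  1 × C: 3 H
  1 × C: 1 H
  1 × C: no H
  1 × F: no H
  1 × O: 1 H
  Total hydrogens = 11.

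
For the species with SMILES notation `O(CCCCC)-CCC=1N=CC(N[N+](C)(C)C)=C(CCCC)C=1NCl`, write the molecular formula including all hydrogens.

C19H36ClN4O+

Heavy atoms from the SMILES: 19 C, 1 Cl, 4 N, 1 O.
Implicit hydrogens by atom environment:
  9 × C: 2 H each → 18
  5 × C: 3 H each → 15
  4 × C (aromatic): no H
  2 × N: 1 H each → 2
  1 × C (aromatic): 1 H
  1 × Cl: no H
  1 × N (aromatic): no H
  1 × N (charge +1): no H
  1 × O: no H
  Total hydrogens = 36.
Net charge +1.
Molecular formula: C19H36ClN4O+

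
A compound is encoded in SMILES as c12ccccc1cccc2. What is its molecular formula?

C10H8

Heavy atoms from the SMILES: 10 C.
Implicit hydrogens by atom environment:
  8 × C (aromatic): 1 H each → 8
  2 × C (aromatic): no H
  Total hydrogens = 8.
Molecular formula: C10H8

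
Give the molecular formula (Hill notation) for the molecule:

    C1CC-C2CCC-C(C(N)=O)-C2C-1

C11H19NO

Heavy atoms from the SMILES: 11 C, 1 N, 1 O.
Implicit hydrogens by atom environment:
  7 × C: 2 H each → 14
  3 × C: 1 H each → 3
  1 × C: no H
  1 × N: 2 H
  1 × O: no H
  Total hydrogens = 19.
Molecular formula: C11H19NO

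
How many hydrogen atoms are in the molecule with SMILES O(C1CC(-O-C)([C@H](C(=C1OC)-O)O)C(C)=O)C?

18

Hydrogens are implicit in SMILES; fill each atom to its normal valence:
  4 × C: 3 H each → 12
  4 × C: no H
  4 × O: no H
  2 × C: 1 H each → 2
  2 × O: 1 H each → 2
  1 × C: 2 H
  Total hydrogens = 18.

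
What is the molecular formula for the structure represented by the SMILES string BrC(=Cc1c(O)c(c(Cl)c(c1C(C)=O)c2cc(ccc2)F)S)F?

Heavy atoms from the SMILES: 1 Br, 16 C, 1 Cl, 2 F, 2 O, 1 S.
Implicit hydrogens by atom environment:
  8 × C (aromatic): no H
  4 × C (aromatic): 1 H each → 4
  2 × C: no H
  2 × F: no H
  1 × Br: no H
  1 × C: 3 H
  1 × C: 1 H
  1 × Cl: no H
  1 × O: 1 H
  1 × O: no H
  1 × S: 1 H
  Total hydrogens = 10.
Molecular formula: C16H10BrClF2O2S

C16H10BrClF2O2S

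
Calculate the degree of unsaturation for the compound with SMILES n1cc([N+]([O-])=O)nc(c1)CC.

Molecular formula from the SMILES: C6H7N3O2.
DoU = (2C + 2 + N − H − X)/2 = (2·6 + 2 + 3 − 7 − 0)/2 = 10/2 = 5.
(Structurally: 1 ring(s) + 4 π bond(s) = 5.)

5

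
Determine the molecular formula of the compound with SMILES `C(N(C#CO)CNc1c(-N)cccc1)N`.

Heavy atoms from the SMILES: 10 C, 4 N, 1 O.
Implicit hydrogens by atom environment:
  4 × C (aromatic): 1 H each → 4
  2 × C: 2 H each → 4
  2 × C: no H
  2 × C (aromatic): no H
  2 × N: 2 H each → 4
  1 × N: 1 H
  1 × N: no H
  1 × O: 1 H
  Total hydrogens = 14.
Molecular formula: C10H14N4O

C10H14N4O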